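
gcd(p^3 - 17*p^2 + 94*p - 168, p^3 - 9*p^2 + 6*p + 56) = p^2 - 11*p + 28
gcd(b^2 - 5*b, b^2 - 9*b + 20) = b - 5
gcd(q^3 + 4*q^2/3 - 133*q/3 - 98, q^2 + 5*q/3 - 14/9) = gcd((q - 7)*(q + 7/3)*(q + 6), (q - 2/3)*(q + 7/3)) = q + 7/3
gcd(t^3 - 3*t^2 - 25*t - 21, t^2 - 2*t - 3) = t + 1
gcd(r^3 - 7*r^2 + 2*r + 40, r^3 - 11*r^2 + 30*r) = r - 5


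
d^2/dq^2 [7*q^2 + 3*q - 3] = 14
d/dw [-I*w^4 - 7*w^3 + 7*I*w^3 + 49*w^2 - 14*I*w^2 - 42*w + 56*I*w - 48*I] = -4*I*w^3 + w^2*(-21 + 21*I) + w*(98 - 28*I) - 42 + 56*I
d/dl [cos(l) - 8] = -sin(l)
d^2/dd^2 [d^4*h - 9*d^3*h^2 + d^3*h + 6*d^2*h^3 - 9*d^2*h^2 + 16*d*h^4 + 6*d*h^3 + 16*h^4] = 6*h*(2*d^2 - 9*d*h + d + 2*h^2 - 3*h)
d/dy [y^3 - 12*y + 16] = 3*y^2 - 12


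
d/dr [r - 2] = 1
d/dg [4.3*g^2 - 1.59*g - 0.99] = 8.6*g - 1.59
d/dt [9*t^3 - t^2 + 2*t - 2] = 27*t^2 - 2*t + 2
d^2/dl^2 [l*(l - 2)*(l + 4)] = 6*l + 4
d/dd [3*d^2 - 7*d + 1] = 6*d - 7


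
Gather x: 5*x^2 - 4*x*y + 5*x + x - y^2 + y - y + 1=5*x^2 + x*(6 - 4*y) - y^2 + 1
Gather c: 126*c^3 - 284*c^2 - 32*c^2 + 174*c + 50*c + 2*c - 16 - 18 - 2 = 126*c^3 - 316*c^2 + 226*c - 36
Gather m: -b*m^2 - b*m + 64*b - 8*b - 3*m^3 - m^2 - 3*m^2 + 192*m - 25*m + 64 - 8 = 56*b - 3*m^3 + m^2*(-b - 4) + m*(167 - b) + 56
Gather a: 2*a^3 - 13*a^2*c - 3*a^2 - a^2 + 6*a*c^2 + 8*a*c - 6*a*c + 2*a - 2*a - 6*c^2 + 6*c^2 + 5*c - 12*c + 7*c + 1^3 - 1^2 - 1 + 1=2*a^3 + a^2*(-13*c - 4) + a*(6*c^2 + 2*c)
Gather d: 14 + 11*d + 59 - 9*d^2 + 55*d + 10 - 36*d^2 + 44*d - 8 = -45*d^2 + 110*d + 75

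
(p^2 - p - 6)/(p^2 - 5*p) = (p^2 - p - 6)/(p*(p - 5))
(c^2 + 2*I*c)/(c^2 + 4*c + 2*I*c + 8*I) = c/(c + 4)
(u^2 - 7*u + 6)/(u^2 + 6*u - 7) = (u - 6)/(u + 7)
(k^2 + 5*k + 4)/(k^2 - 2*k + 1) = (k^2 + 5*k + 4)/(k^2 - 2*k + 1)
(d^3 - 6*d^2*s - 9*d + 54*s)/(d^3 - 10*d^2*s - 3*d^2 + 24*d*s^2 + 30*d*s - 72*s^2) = (-d - 3)/(-d + 4*s)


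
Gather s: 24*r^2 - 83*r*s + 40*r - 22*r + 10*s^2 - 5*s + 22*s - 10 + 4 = 24*r^2 + 18*r + 10*s^2 + s*(17 - 83*r) - 6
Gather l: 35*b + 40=35*b + 40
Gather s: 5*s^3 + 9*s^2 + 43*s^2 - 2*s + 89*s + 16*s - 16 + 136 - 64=5*s^3 + 52*s^2 + 103*s + 56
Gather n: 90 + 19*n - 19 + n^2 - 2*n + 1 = n^2 + 17*n + 72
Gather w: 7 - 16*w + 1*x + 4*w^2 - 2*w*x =4*w^2 + w*(-2*x - 16) + x + 7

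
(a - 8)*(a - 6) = a^2 - 14*a + 48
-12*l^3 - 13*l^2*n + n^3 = (-4*l + n)*(l + n)*(3*l + n)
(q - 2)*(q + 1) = q^2 - q - 2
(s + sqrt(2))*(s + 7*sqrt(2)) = s^2 + 8*sqrt(2)*s + 14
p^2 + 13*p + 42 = (p + 6)*(p + 7)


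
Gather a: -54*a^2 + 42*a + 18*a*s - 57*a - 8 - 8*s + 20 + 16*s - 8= -54*a^2 + a*(18*s - 15) + 8*s + 4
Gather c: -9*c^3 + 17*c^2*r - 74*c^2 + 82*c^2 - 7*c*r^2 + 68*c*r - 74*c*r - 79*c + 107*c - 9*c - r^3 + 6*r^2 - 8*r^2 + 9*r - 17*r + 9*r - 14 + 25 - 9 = -9*c^3 + c^2*(17*r + 8) + c*(-7*r^2 - 6*r + 19) - r^3 - 2*r^2 + r + 2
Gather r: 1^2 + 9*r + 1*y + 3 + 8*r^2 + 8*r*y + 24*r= 8*r^2 + r*(8*y + 33) + y + 4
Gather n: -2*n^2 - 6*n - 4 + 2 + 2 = -2*n^2 - 6*n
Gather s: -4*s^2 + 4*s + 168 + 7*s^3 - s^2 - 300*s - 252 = 7*s^3 - 5*s^2 - 296*s - 84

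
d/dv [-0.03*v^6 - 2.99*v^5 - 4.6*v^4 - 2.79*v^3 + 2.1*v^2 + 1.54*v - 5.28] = -0.18*v^5 - 14.95*v^4 - 18.4*v^3 - 8.37*v^2 + 4.2*v + 1.54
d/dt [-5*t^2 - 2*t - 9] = -10*t - 2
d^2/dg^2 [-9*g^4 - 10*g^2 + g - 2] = -108*g^2 - 20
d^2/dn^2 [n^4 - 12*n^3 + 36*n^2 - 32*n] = 12*n^2 - 72*n + 72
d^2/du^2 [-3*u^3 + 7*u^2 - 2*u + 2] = 14 - 18*u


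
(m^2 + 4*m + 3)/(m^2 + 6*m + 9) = (m + 1)/(m + 3)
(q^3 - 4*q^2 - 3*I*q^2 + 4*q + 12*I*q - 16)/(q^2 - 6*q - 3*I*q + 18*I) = (q^3 - q^2*(4 + 3*I) + 4*q*(1 + 3*I) - 16)/(q^2 - 3*q*(2 + I) + 18*I)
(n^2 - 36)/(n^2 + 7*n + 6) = (n - 6)/(n + 1)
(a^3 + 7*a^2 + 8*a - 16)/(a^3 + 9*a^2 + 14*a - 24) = (a + 4)/(a + 6)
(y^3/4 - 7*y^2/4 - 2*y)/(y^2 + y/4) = (y^2 - 7*y - 8)/(4*y + 1)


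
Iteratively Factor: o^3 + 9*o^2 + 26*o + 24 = (o + 4)*(o^2 + 5*o + 6) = (o + 3)*(o + 4)*(o + 2)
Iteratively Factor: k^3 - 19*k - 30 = (k + 2)*(k^2 - 2*k - 15) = (k + 2)*(k + 3)*(k - 5)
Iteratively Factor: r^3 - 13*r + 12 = (r - 3)*(r^2 + 3*r - 4) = (r - 3)*(r - 1)*(r + 4)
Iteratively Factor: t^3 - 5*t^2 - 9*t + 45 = (t + 3)*(t^2 - 8*t + 15) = (t - 3)*(t + 3)*(t - 5)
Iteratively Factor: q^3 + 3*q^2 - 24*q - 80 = (q + 4)*(q^2 - q - 20) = (q + 4)^2*(q - 5)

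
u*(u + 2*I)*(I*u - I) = I*u^3 - 2*u^2 - I*u^2 + 2*u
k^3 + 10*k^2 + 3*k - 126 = (k - 3)*(k + 6)*(k + 7)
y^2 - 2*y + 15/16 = (y - 5/4)*(y - 3/4)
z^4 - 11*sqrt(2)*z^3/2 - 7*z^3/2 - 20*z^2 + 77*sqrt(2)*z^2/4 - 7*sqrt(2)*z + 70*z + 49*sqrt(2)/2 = (z - 7/2)*(z - 7*sqrt(2))*(z + sqrt(2)/2)*(z + sqrt(2))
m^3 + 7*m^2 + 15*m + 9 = (m + 1)*(m + 3)^2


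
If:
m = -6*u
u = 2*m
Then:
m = 0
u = 0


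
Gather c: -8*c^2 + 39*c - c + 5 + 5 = -8*c^2 + 38*c + 10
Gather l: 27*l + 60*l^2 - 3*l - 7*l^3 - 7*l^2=-7*l^3 + 53*l^2 + 24*l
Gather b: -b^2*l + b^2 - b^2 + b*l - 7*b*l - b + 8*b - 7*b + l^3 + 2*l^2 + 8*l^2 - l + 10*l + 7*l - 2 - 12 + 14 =-b^2*l - 6*b*l + l^3 + 10*l^2 + 16*l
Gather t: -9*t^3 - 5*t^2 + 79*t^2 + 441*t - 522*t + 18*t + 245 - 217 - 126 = -9*t^3 + 74*t^2 - 63*t - 98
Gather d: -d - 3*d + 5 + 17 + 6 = 28 - 4*d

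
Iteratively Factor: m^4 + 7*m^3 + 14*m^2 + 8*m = (m + 2)*(m^3 + 5*m^2 + 4*m) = (m + 1)*(m + 2)*(m^2 + 4*m) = (m + 1)*(m + 2)*(m + 4)*(m)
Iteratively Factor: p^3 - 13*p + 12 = (p - 1)*(p^2 + p - 12) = (p - 3)*(p - 1)*(p + 4)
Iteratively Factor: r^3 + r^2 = (r + 1)*(r^2) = r*(r + 1)*(r)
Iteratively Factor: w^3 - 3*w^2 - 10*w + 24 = (w - 4)*(w^2 + w - 6) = (w - 4)*(w + 3)*(w - 2)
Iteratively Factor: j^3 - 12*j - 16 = (j - 4)*(j^2 + 4*j + 4) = (j - 4)*(j + 2)*(j + 2)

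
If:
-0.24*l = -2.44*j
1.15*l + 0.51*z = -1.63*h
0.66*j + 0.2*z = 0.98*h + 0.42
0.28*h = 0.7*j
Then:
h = -0.13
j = -0.05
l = -0.54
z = 1.63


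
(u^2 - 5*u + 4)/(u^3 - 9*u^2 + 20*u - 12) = (u - 4)/(u^2 - 8*u + 12)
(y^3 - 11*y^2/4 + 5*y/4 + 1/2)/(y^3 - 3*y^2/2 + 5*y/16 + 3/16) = 4*(y - 2)/(4*y - 3)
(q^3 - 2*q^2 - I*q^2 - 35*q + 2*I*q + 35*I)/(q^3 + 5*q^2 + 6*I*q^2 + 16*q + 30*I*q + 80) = (q^2 - q*(7 + I) + 7*I)/(q^2 + 6*I*q + 16)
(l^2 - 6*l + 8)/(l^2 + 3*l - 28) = (l - 2)/(l + 7)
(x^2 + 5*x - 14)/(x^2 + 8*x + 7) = (x - 2)/(x + 1)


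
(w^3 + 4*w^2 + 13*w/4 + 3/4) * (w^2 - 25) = w^5 + 4*w^4 - 87*w^3/4 - 397*w^2/4 - 325*w/4 - 75/4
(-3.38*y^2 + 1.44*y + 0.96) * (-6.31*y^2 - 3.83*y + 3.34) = 21.3278*y^4 + 3.859*y^3 - 22.862*y^2 + 1.1328*y + 3.2064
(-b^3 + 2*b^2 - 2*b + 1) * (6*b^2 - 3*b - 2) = -6*b^5 + 15*b^4 - 16*b^3 + 8*b^2 + b - 2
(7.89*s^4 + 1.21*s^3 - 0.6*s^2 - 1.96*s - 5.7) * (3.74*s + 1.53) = 29.5086*s^5 + 16.5971*s^4 - 0.3927*s^3 - 8.2484*s^2 - 24.3168*s - 8.721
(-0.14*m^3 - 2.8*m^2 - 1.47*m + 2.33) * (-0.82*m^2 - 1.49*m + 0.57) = 0.1148*m^5 + 2.5046*m^4 + 5.2976*m^3 - 1.3163*m^2 - 4.3096*m + 1.3281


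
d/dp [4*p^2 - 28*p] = 8*p - 28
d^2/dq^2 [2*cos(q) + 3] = -2*cos(q)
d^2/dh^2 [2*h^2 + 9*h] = 4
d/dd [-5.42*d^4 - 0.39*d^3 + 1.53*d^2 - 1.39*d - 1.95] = -21.68*d^3 - 1.17*d^2 + 3.06*d - 1.39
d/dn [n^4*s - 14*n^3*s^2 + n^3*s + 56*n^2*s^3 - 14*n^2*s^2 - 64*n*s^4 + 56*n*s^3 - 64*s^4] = s*(4*n^3 - 42*n^2*s + 3*n^2 + 112*n*s^2 - 28*n*s - 64*s^3 + 56*s^2)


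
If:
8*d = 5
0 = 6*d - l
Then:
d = 5/8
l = 15/4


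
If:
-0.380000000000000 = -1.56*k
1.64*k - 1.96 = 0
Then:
No Solution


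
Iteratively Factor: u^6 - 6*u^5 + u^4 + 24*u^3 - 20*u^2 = (u - 1)*(u^5 - 5*u^4 - 4*u^3 + 20*u^2) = (u - 5)*(u - 1)*(u^4 - 4*u^2) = u*(u - 5)*(u - 1)*(u^3 - 4*u) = u*(u - 5)*(u - 1)*(u + 2)*(u^2 - 2*u) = u*(u - 5)*(u - 2)*(u - 1)*(u + 2)*(u)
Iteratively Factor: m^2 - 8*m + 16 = (m - 4)*(m - 4)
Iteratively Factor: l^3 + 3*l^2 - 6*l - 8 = (l + 4)*(l^2 - l - 2) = (l + 1)*(l + 4)*(l - 2)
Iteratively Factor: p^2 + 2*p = (p + 2)*(p)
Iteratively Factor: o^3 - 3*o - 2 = (o + 1)*(o^2 - o - 2) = (o - 2)*(o + 1)*(o + 1)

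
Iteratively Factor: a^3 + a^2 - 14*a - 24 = (a - 4)*(a^2 + 5*a + 6) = (a - 4)*(a + 2)*(a + 3)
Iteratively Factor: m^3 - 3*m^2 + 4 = (m - 2)*(m^2 - m - 2) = (m - 2)^2*(m + 1)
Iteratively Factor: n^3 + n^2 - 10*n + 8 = (n - 2)*(n^2 + 3*n - 4) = (n - 2)*(n + 4)*(n - 1)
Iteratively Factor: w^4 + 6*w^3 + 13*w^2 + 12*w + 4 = (w + 1)*(w^3 + 5*w^2 + 8*w + 4) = (w + 1)*(w + 2)*(w^2 + 3*w + 2) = (w + 1)^2*(w + 2)*(w + 2)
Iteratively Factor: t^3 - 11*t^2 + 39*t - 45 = (t - 3)*(t^2 - 8*t + 15) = (t - 3)^2*(t - 5)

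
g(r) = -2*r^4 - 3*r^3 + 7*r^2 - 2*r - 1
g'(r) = -8*r^3 - 9*r^2 + 14*r - 2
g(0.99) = -0.95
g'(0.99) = -4.72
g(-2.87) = -2.38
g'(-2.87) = 72.81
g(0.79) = -0.47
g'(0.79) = -0.50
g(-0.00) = -1.00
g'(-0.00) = -2.00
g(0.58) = -0.62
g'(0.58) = 1.53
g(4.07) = -644.23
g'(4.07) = -633.46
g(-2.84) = -0.25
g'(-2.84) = 68.90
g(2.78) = -136.37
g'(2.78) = -204.52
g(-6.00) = -1681.00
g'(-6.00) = 1318.00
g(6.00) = -3001.00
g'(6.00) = -1970.00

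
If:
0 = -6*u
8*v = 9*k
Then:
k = 8*v/9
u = 0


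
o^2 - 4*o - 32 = (o - 8)*(o + 4)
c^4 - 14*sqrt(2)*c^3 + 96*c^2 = c^2*(c - 8*sqrt(2))*(c - 6*sqrt(2))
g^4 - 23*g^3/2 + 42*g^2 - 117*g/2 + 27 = (g - 6)*(g - 3)*(g - 3/2)*(g - 1)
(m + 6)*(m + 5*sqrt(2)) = m^2 + 6*m + 5*sqrt(2)*m + 30*sqrt(2)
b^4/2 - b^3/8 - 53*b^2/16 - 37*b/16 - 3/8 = (b/2 + 1)*(b - 3)*(b + 1/4)*(b + 1/2)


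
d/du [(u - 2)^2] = 2*u - 4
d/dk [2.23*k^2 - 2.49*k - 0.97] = 4.46*k - 2.49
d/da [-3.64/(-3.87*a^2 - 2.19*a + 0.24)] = (-28.1736*a - 7.9716)/(3.87*a^2 + 2.19*a - 0.24)^2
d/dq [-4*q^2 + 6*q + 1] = 6 - 8*q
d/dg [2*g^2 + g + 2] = 4*g + 1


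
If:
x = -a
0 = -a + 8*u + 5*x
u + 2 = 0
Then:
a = -8/3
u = -2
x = 8/3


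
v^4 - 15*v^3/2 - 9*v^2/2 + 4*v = v*(v - 8)*(v - 1/2)*(v + 1)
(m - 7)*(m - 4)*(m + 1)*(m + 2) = m^4 - 8*m^3 - 3*m^2 + 62*m + 56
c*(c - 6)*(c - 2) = c^3 - 8*c^2 + 12*c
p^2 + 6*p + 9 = (p + 3)^2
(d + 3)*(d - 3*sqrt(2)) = d^2 - 3*sqrt(2)*d + 3*d - 9*sqrt(2)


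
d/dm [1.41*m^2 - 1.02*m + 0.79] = 2.82*m - 1.02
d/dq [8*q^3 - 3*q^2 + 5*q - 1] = 24*q^2 - 6*q + 5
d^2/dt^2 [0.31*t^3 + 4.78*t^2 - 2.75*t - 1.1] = 1.86*t + 9.56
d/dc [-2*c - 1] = -2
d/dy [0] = 0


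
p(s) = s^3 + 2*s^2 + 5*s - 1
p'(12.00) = 485.00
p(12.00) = 2075.00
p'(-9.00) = 212.00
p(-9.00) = -613.00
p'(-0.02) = 4.92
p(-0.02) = -1.10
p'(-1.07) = 4.15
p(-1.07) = -5.29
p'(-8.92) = 208.02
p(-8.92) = -596.20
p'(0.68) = 9.11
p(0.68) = 3.64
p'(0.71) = 9.35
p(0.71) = 3.92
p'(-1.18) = 4.46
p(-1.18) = -5.76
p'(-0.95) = 3.91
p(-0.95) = -4.80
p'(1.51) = 17.88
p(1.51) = 14.55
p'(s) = 3*s^2 + 4*s + 5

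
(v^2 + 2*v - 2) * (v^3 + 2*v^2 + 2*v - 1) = v^5 + 4*v^4 + 4*v^3 - v^2 - 6*v + 2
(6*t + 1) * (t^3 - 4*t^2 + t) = 6*t^4 - 23*t^3 + 2*t^2 + t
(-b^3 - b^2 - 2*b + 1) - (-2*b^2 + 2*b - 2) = -b^3 + b^2 - 4*b + 3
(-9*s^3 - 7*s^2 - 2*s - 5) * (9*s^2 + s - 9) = -81*s^5 - 72*s^4 + 56*s^3 + 16*s^2 + 13*s + 45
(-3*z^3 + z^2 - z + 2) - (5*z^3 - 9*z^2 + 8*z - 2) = -8*z^3 + 10*z^2 - 9*z + 4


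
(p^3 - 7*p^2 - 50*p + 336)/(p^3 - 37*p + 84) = (p^2 - 14*p + 48)/(p^2 - 7*p + 12)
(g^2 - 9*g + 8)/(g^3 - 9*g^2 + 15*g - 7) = (g - 8)/(g^2 - 8*g + 7)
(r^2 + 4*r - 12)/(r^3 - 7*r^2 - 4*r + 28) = (r + 6)/(r^2 - 5*r - 14)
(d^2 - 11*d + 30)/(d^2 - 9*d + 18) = (d - 5)/(d - 3)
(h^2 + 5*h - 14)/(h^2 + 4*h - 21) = (h - 2)/(h - 3)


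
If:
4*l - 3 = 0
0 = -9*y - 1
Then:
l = 3/4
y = -1/9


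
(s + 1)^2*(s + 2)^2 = s^4 + 6*s^3 + 13*s^2 + 12*s + 4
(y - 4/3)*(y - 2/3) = y^2 - 2*y + 8/9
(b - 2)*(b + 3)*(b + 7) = b^3 + 8*b^2 + b - 42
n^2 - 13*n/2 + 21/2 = (n - 7/2)*(n - 3)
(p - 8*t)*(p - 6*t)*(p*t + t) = p^3*t - 14*p^2*t^2 + p^2*t + 48*p*t^3 - 14*p*t^2 + 48*t^3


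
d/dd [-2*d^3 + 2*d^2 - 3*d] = -6*d^2 + 4*d - 3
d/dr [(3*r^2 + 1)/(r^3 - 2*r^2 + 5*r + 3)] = (-3*r^4 + 12*r^2 + 22*r - 5)/(r^6 - 4*r^5 + 14*r^4 - 14*r^3 + 13*r^2 + 30*r + 9)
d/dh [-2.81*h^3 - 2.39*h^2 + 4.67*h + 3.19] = -8.43*h^2 - 4.78*h + 4.67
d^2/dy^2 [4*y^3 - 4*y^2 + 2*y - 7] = 24*y - 8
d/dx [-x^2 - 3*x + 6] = -2*x - 3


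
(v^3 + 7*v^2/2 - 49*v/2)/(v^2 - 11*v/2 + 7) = v*(v + 7)/(v - 2)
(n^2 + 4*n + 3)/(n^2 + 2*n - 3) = (n + 1)/(n - 1)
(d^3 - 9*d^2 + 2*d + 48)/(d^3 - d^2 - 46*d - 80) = (d - 3)/(d + 5)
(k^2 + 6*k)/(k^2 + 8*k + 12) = k/(k + 2)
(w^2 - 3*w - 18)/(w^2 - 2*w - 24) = (w + 3)/(w + 4)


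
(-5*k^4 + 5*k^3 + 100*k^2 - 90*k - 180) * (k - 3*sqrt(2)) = -5*k^5 + 5*k^4 + 15*sqrt(2)*k^4 - 15*sqrt(2)*k^3 + 100*k^3 - 300*sqrt(2)*k^2 - 90*k^2 - 180*k + 270*sqrt(2)*k + 540*sqrt(2)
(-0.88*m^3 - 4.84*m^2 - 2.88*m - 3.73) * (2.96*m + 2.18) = -2.6048*m^4 - 16.2448*m^3 - 19.076*m^2 - 17.3192*m - 8.1314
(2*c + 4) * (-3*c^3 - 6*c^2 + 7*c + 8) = -6*c^4 - 24*c^3 - 10*c^2 + 44*c + 32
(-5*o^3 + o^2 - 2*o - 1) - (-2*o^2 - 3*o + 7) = -5*o^3 + 3*o^2 + o - 8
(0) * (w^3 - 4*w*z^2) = 0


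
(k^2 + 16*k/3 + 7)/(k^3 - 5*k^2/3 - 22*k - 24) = (3*k + 7)/(3*k^2 - 14*k - 24)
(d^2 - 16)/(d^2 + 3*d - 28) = (d + 4)/(d + 7)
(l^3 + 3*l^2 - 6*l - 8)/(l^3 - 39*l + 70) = (l^2 + 5*l + 4)/(l^2 + 2*l - 35)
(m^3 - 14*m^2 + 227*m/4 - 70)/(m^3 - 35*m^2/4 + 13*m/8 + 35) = 2*(2*m - 7)/(4*m + 7)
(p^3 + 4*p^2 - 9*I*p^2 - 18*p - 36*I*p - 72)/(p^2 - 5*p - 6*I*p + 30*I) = (p^2 + p*(4 - 3*I) - 12*I)/(p - 5)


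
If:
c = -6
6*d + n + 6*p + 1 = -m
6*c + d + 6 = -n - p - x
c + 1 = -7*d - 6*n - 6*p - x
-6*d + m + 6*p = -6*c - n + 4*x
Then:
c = -6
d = -885/64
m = 563/8 - 5*p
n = 371/32 - p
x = 2063/64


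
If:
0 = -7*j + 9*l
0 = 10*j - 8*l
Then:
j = 0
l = 0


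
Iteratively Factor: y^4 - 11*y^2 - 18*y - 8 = (y + 2)*(y^3 - 2*y^2 - 7*y - 4) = (y + 1)*(y + 2)*(y^2 - 3*y - 4) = (y - 4)*(y + 1)*(y + 2)*(y + 1)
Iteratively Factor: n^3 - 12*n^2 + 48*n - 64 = (n - 4)*(n^2 - 8*n + 16) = (n - 4)^2*(n - 4)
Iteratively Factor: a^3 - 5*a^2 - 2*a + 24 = (a - 4)*(a^2 - a - 6) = (a - 4)*(a - 3)*(a + 2)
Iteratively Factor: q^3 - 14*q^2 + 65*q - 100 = (q - 5)*(q^2 - 9*q + 20) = (q - 5)^2*(q - 4)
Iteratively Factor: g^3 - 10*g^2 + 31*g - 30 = (g - 2)*(g^2 - 8*g + 15) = (g - 3)*(g - 2)*(g - 5)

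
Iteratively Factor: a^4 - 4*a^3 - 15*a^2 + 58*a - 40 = (a + 4)*(a^3 - 8*a^2 + 17*a - 10) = (a - 2)*(a + 4)*(a^2 - 6*a + 5) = (a - 5)*(a - 2)*(a + 4)*(a - 1)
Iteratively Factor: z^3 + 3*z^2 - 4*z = (z)*(z^2 + 3*z - 4) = z*(z - 1)*(z + 4)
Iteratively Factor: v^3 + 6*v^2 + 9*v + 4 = (v + 1)*(v^2 + 5*v + 4) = (v + 1)^2*(v + 4)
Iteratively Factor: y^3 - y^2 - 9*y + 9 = (y - 3)*(y^2 + 2*y - 3) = (y - 3)*(y - 1)*(y + 3)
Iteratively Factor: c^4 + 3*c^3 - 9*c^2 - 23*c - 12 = (c + 4)*(c^3 - c^2 - 5*c - 3) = (c - 3)*(c + 4)*(c^2 + 2*c + 1) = (c - 3)*(c + 1)*(c + 4)*(c + 1)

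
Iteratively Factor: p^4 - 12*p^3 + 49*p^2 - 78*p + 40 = (p - 5)*(p^3 - 7*p^2 + 14*p - 8) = (p - 5)*(p - 1)*(p^2 - 6*p + 8) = (p - 5)*(p - 2)*(p - 1)*(p - 4)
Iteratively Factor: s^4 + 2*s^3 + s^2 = (s)*(s^3 + 2*s^2 + s) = s*(s + 1)*(s^2 + s) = s^2*(s + 1)*(s + 1)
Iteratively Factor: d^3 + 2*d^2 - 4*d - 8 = (d + 2)*(d^2 - 4) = (d - 2)*(d + 2)*(d + 2)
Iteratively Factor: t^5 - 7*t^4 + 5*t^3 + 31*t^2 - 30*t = (t - 5)*(t^4 - 2*t^3 - 5*t^2 + 6*t) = t*(t - 5)*(t^3 - 2*t^2 - 5*t + 6) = t*(t - 5)*(t - 1)*(t^2 - t - 6) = t*(t - 5)*(t - 1)*(t + 2)*(t - 3)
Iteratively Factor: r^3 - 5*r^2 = (r)*(r^2 - 5*r) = r^2*(r - 5)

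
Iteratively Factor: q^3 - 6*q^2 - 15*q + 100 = (q - 5)*(q^2 - q - 20) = (q - 5)*(q + 4)*(q - 5)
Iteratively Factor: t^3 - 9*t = (t - 3)*(t^2 + 3*t) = (t - 3)*(t + 3)*(t)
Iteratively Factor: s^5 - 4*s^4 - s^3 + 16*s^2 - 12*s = (s)*(s^4 - 4*s^3 - s^2 + 16*s - 12) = s*(s - 1)*(s^3 - 3*s^2 - 4*s + 12) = s*(s - 1)*(s + 2)*(s^2 - 5*s + 6) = s*(s - 3)*(s - 1)*(s + 2)*(s - 2)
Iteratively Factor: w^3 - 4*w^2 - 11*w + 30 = (w - 2)*(w^2 - 2*w - 15) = (w - 2)*(w + 3)*(w - 5)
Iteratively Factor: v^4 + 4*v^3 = (v)*(v^3 + 4*v^2) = v^2*(v^2 + 4*v) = v^2*(v + 4)*(v)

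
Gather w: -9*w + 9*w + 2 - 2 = 0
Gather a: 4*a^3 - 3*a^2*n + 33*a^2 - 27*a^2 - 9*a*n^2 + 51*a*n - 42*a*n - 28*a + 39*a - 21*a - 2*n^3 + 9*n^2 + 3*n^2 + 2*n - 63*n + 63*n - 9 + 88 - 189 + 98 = 4*a^3 + a^2*(6 - 3*n) + a*(-9*n^2 + 9*n - 10) - 2*n^3 + 12*n^2 + 2*n - 12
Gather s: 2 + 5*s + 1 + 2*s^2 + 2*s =2*s^2 + 7*s + 3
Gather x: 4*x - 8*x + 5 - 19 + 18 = 4 - 4*x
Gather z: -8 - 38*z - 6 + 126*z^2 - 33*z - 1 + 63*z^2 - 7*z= 189*z^2 - 78*z - 15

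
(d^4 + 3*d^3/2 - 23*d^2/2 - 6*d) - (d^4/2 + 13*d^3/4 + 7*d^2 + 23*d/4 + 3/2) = d^4/2 - 7*d^3/4 - 37*d^2/2 - 47*d/4 - 3/2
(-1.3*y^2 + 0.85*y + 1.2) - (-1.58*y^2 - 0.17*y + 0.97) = 0.28*y^2 + 1.02*y + 0.23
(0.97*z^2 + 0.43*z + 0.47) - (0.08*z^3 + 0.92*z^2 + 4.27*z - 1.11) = -0.08*z^3 + 0.0499999999999999*z^2 - 3.84*z + 1.58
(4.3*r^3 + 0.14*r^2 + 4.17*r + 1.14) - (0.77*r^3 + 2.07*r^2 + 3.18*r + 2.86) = 3.53*r^3 - 1.93*r^2 + 0.99*r - 1.72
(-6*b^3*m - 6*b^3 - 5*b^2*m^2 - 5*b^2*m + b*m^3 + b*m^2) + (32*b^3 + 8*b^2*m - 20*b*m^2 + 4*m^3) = -6*b^3*m + 26*b^3 - 5*b^2*m^2 + 3*b^2*m + b*m^3 - 19*b*m^2 + 4*m^3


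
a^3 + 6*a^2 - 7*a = a*(a - 1)*(a + 7)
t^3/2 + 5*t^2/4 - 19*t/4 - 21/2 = (t/2 + 1)*(t - 3)*(t + 7/2)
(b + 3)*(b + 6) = b^2 + 9*b + 18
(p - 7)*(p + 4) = p^2 - 3*p - 28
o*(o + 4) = o^2 + 4*o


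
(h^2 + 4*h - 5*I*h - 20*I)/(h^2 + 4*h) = (h - 5*I)/h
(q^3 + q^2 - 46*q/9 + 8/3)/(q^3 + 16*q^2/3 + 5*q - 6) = (q - 4/3)/(q + 3)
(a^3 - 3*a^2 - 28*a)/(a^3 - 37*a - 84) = a/(a + 3)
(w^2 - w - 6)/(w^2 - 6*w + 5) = (w^2 - w - 6)/(w^2 - 6*w + 5)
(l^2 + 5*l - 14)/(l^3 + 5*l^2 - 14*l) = 1/l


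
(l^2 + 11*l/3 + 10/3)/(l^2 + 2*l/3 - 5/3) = (l + 2)/(l - 1)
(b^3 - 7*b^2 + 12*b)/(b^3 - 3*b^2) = (b - 4)/b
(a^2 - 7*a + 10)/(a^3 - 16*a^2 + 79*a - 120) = (a - 2)/(a^2 - 11*a + 24)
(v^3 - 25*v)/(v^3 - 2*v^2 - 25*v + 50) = v/(v - 2)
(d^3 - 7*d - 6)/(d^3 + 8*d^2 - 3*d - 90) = (d^2 + 3*d + 2)/(d^2 + 11*d + 30)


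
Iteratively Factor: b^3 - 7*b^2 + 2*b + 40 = (b - 4)*(b^2 - 3*b - 10) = (b - 5)*(b - 4)*(b + 2)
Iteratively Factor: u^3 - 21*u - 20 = (u + 1)*(u^2 - u - 20) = (u - 5)*(u + 1)*(u + 4)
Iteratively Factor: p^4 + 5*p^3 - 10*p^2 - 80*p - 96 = (p + 3)*(p^3 + 2*p^2 - 16*p - 32) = (p - 4)*(p + 3)*(p^2 + 6*p + 8) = (p - 4)*(p + 3)*(p + 4)*(p + 2)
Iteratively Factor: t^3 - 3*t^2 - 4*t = (t - 4)*(t^2 + t) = (t - 4)*(t + 1)*(t)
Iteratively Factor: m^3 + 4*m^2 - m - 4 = (m + 1)*(m^2 + 3*m - 4) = (m - 1)*(m + 1)*(m + 4)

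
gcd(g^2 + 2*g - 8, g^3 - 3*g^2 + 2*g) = g - 2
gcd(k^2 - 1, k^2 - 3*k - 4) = k + 1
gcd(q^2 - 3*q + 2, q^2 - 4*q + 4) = q - 2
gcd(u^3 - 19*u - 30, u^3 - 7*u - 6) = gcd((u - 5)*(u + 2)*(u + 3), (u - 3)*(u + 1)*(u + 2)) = u + 2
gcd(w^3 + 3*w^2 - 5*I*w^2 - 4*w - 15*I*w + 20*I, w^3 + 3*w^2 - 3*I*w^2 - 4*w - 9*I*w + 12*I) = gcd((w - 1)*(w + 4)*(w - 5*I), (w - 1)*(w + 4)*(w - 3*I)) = w^2 + 3*w - 4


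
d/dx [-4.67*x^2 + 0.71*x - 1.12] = 0.71 - 9.34*x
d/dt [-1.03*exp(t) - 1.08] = -1.03*exp(t)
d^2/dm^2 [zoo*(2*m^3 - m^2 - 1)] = zoo*(m + 1)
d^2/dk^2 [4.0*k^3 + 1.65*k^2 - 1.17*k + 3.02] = 24.0*k + 3.3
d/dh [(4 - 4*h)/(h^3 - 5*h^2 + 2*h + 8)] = 8*(h^3 - 4*h^2 + 5*h - 5)/(h^6 - 10*h^5 + 29*h^4 - 4*h^3 - 76*h^2 + 32*h + 64)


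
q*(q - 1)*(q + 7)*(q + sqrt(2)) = q^4 + sqrt(2)*q^3 + 6*q^3 - 7*q^2 + 6*sqrt(2)*q^2 - 7*sqrt(2)*q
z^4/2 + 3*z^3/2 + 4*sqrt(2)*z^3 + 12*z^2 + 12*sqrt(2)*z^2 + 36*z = z*(z/2 + sqrt(2))*(z + 3)*(z + 6*sqrt(2))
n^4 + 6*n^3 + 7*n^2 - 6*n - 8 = (n - 1)*(n + 1)*(n + 2)*(n + 4)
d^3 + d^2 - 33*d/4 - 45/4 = (d - 3)*(d + 3/2)*(d + 5/2)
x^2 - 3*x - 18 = (x - 6)*(x + 3)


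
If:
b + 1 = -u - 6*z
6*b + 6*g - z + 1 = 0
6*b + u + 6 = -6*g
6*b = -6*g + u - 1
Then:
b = 33/2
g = -205/12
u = -5/2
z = -5/2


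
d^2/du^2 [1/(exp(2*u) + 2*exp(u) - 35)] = 2*(4*(exp(u) + 1)^2*exp(u) - (2*exp(u) + 1)*(exp(2*u) + 2*exp(u) - 35))*exp(u)/(exp(2*u) + 2*exp(u) - 35)^3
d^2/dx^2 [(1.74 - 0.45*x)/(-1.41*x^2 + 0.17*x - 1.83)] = ((5.0598 - 3.807*x)*(1.41*x^2 - 0.17*x + 1.83) + (0.45*x - 1.74)*(2.82*x - 0.17)*(5.64*x - 0.34))/(1.41*x^2 - 0.17*x + 1.83)^3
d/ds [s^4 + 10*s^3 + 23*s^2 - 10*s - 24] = 4*s^3 + 30*s^2 + 46*s - 10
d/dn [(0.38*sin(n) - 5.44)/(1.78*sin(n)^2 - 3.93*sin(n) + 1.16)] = (-0.6764*sin(n)^2 + 19.3664*sin(n) - 20.9384)*cos(n)/(3.1684*sin(n)^4 - 13.9908*sin(n)^3 + 19.5745*sin(n)^2 - 9.1176*sin(n) + 1.3456)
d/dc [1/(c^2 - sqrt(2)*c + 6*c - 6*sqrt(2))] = (-2*c - 6 + sqrt(2))/(c^2 - sqrt(2)*c + 6*c - 6*sqrt(2))^2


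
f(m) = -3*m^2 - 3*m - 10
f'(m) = -6*m - 3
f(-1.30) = -11.17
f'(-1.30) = 4.80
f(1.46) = -20.77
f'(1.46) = -11.76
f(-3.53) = -36.79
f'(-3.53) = 18.18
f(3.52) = -57.73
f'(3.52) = -24.12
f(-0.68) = -9.35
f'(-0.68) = 1.08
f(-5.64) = -88.51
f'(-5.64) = 30.84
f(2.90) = -43.93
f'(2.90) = -20.40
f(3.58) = -59.19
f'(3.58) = -24.48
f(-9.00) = -226.00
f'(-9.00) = 51.00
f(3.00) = -46.00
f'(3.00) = -21.00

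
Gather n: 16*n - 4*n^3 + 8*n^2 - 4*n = -4*n^3 + 8*n^2 + 12*n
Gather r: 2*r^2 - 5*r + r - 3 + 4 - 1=2*r^2 - 4*r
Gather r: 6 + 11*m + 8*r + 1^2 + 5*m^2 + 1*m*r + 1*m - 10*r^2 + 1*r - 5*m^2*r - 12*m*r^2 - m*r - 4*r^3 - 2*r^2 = 5*m^2 + 12*m - 4*r^3 + r^2*(-12*m - 12) + r*(9 - 5*m^2) + 7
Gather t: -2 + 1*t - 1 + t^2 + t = t^2 + 2*t - 3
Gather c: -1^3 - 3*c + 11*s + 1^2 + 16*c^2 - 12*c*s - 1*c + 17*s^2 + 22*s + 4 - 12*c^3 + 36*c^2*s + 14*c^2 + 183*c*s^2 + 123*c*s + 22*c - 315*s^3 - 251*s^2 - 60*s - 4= -12*c^3 + c^2*(36*s + 30) + c*(183*s^2 + 111*s + 18) - 315*s^3 - 234*s^2 - 27*s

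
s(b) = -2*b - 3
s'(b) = -2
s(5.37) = -13.74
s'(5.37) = -2.00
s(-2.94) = 2.88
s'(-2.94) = -2.00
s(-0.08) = -2.84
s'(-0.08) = -2.00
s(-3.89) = 4.78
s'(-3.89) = -2.00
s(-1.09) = -0.82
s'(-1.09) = -2.00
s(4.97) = -12.94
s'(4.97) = -2.00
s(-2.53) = 2.06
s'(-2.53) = -2.00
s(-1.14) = -0.72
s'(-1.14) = -2.00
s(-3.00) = 3.00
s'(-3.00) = -2.00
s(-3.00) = 3.00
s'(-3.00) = -2.00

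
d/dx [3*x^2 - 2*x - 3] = 6*x - 2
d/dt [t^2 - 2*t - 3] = 2*t - 2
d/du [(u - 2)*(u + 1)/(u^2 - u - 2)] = 0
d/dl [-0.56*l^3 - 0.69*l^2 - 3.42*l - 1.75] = -1.68*l^2 - 1.38*l - 3.42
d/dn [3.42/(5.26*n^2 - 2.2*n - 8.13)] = (7.524 - 35.9784*n)/(-5.26*n^2 + 2.2*n + 8.13)^2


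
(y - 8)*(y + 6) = y^2 - 2*y - 48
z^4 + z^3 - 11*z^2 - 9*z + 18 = (z - 3)*(z - 1)*(z + 2)*(z + 3)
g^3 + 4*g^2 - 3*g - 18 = (g - 2)*(g + 3)^2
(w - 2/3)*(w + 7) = w^2 + 19*w/3 - 14/3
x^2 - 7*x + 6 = (x - 6)*(x - 1)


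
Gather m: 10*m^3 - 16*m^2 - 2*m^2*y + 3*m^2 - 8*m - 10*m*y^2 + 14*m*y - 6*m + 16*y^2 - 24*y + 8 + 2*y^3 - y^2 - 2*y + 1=10*m^3 + m^2*(-2*y - 13) + m*(-10*y^2 + 14*y - 14) + 2*y^3 + 15*y^2 - 26*y + 9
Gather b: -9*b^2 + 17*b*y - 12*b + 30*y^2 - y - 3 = -9*b^2 + b*(17*y - 12) + 30*y^2 - y - 3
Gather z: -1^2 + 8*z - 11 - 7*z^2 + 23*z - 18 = -7*z^2 + 31*z - 30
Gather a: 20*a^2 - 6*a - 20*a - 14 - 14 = 20*a^2 - 26*a - 28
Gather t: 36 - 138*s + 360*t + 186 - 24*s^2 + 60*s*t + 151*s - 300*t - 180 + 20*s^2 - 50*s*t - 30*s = -4*s^2 - 17*s + t*(10*s + 60) + 42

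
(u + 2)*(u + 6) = u^2 + 8*u + 12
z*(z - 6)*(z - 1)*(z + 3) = z^4 - 4*z^3 - 15*z^2 + 18*z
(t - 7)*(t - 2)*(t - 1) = t^3 - 10*t^2 + 23*t - 14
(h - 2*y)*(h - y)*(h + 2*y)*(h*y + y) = h^4*y - h^3*y^2 + h^3*y - 4*h^2*y^3 - h^2*y^2 + 4*h*y^4 - 4*h*y^3 + 4*y^4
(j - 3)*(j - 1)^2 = j^3 - 5*j^2 + 7*j - 3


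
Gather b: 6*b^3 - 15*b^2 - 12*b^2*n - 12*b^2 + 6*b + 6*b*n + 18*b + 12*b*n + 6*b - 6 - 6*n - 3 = 6*b^3 + b^2*(-12*n - 27) + b*(18*n + 30) - 6*n - 9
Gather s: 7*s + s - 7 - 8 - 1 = 8*s - 16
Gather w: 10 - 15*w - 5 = 5 - 15*w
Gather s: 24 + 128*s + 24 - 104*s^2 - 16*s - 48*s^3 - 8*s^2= -48*s^3 - 112*s^2 + 112*s + 48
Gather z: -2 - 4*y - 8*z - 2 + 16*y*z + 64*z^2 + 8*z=16*y*z - 4*y + 64*z^2 - 4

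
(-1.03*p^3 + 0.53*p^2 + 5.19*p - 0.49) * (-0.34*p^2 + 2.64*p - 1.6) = 0.3502*p^5 - 2.8994*p^4 + 1.2826*p^3 + 13.0202*p^2 - 9.5976*p + 0.784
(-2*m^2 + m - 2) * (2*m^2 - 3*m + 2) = -4*m^4 + 8*m^3 - 11*m^2 + 8*m - 4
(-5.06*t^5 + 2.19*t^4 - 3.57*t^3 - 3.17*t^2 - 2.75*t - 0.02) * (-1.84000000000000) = 9.3104*t^5 - 4.0296*t^4 + 6.5688*t^3 + 5.8328*t^2 + 5.06*t + 0.0368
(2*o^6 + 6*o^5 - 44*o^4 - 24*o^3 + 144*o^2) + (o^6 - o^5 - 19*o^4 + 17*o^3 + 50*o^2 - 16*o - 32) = 3*o^6 + 5*o^5 - 63*o^4 - 7*o^3 + 194*o^2 - 16*o - 32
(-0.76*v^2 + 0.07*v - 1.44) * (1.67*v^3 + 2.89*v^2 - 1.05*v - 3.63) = -1.2692*v^5 - 2.0795*v^4 - 1.4045*v^3 - 1.4763*v^2 + 1.2579*v + 5.2272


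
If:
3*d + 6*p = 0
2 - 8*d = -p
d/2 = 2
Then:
No Solution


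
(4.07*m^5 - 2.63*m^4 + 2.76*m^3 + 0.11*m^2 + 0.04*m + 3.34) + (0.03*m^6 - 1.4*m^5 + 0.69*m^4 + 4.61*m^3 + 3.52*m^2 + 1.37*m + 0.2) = 0.03*m^6 + 2.67*m^5 - 1.94*m^4 + 7.37*m^3 + 3.63*m^2 + 1.41*m + 3.54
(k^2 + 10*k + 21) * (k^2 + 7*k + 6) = k^4 + 17*k^3 + 97*k^2 + 207*k + 126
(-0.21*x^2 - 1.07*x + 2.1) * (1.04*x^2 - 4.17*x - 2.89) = -0.2184*x^4 - 0.2371*x^3 + 7.2528*x^2 - 5.6647*x - 6.069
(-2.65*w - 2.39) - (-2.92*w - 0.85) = 0.27*w - 1.54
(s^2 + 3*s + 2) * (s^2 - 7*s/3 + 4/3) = s^4 + 2*s^3/3 - 11*s^2/3 - 2*s/3 + 8/3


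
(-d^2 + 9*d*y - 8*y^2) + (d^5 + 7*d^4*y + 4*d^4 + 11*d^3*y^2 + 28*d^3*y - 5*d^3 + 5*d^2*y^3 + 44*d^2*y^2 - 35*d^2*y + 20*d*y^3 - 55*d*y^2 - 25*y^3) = d^5 + 7*d^4*y + 4*d^4 + 11*d^3*y^2 + 28*d^3*y - 5*d^3 + 5*d^2*y^3 + 44*d^2*y^2 - 35*d^2*y - d^2 + 20*d*y^3 - 55*d*y^2 + 9*d*y - 25*y^3 - 8*y^2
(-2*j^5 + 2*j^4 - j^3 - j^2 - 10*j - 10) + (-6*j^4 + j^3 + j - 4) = -2*j^5 - 4*j^4 - j^2 - 9*j - 14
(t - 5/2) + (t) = 2*t - 5/2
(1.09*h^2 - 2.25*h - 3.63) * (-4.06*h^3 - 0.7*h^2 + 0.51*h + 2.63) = -4.4254*h^5 + 8.372*h^4 + 16.8687*h^3 + 4.2602*h^2 - 7.7688*h - 9.5469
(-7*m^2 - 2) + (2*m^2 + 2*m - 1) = -5*m^2 + 2*m - 3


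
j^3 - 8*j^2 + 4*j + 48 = (j - 6)*(j - 4)*(j + 2)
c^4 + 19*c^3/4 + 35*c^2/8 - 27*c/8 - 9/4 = (c - 3/4)*(c + 1/2)*(c + 2)*(c + 3)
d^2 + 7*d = d*(d + 7)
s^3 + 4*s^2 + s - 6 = (s - 1)*(s + 2)*(s + 3)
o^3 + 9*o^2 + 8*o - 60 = (o - 2)*(o + 5)*(o + 6)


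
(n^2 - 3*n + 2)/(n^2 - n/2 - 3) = 2*(n - 1)/(2*n + 3)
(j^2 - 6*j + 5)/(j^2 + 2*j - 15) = (j^2 - 6*j + 5)/(j^2 + 2*j - 15)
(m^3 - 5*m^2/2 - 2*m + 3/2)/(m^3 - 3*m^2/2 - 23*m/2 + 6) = (m^2 - 2*m - 3)/(m^2 - m - 12)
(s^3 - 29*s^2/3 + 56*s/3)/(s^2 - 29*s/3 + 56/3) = s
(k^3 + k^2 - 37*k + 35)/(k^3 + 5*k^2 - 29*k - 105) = (k - 1)/(k + 3)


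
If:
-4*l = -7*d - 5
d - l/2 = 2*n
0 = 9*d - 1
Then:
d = 1/9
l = 13/9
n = -11/36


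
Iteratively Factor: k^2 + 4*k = (k)*(k + 4)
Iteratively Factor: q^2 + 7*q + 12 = (q + 3)*(q + 4)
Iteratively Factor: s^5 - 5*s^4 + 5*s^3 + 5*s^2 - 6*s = (s - 2)*(s^4 - 3*s^3 - s^2 + 3*s) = s*(s - 2)*(s^3 - 3*s^2 - s + 3) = s*(s - 2)*(s + 1)*(s^2 - 4*s + 3) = s*(s - 3)*(s - 2)*(s + 1)*(s - 1)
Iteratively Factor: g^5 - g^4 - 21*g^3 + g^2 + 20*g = (g + 4)*(g^4 - 5*g^3 - g^2 + 5*g) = (g + 1)*(g + 4)*(g^3 - 6*g^2 + 5*g) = (g - 5)*(g + 1)*(g + 4)*(g^2 - g) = (g - 5)*(g - 1)*(g + 1)*(g + 4)*(g)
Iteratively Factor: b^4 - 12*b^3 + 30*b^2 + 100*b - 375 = (b - 5)*(b^3 - 7*b^2 - 5*b + 75) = (b - 5)^2*(b^2 - 2*b - 15) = (b - 5)^2*(b + 3)*(b - 5)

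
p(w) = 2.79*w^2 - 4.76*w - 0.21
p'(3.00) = 11.98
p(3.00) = 10.62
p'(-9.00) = -54.98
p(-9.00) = 268.62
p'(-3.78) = -25.85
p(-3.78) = 57.65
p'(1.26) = 2.27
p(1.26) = -1.78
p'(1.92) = 5.95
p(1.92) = 0.94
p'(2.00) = 6.40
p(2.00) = 1.43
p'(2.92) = 11.53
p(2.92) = 9.68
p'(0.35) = -2.81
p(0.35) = -1.53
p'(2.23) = 7.68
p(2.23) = 3.05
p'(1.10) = 1.38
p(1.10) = -2.07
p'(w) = 5.58*w - 4.76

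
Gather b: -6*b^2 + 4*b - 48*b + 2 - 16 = -6*b^2 - 44*b - 14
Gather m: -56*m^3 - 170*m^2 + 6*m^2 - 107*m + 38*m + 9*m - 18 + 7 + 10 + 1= -56*m^3 - 164*m^2 - 60*m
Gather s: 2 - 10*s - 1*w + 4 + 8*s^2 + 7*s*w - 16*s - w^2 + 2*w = 8*s^2 + s*(7*w - 26) - w^2 + w + 6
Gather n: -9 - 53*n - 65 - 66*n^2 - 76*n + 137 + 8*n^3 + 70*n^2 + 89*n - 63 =8*n^3 + 4*n^2 - 40*n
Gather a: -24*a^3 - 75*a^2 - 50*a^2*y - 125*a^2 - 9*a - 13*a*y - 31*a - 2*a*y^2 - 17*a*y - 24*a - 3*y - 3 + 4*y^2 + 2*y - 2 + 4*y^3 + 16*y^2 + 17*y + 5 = -24*a^3 + a^2*(-50*y - 200) + a*(-2*y^2 - 30*y - 64) + 4*y^3 + 20*y^2 + 16*y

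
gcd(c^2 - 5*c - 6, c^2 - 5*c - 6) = c^2 - 5*c - 6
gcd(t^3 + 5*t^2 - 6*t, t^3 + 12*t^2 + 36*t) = t^2 + 6*t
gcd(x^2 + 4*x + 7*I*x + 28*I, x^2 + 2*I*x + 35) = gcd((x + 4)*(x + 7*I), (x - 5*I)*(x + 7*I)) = x + 7*I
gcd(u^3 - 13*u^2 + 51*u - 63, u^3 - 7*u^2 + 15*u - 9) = u^2 - 6*u + 9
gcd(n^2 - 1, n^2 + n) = n + 1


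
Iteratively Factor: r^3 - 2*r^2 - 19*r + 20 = (r - 1)*(r^2 - r - 20) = (r - 1)*(r + 4)*(r - 5)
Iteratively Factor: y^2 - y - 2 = (y + 1)*(y - 2)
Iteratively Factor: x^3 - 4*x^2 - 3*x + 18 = (x - 3)*(x^2 - x - 6) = (x - 3)*(x + 2)*(x - 3)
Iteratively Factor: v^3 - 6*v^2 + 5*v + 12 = (v - 4)*(v^2 - 2*v - 3) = (v - 4)*(v + 1)*(v - 3)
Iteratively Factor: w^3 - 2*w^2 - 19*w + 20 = (w + 4)*(w^2 - 6*w + 5) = (w - 5)*(w + 4)*(w - 1)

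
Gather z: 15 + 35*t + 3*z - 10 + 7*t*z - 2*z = 35*t + z*(7*t + 1) + 5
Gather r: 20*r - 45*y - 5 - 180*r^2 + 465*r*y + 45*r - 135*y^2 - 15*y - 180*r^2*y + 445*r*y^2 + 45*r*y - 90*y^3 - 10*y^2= r^2*(-180*y - 180) + r*(445*y^2 + 510*y + 65) - 90*y^3 - 145*y^2 - 60*y - 5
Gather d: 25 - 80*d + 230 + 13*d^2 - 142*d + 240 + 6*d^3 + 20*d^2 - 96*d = 6*d^3 + 33*d^2 - 318*d + 495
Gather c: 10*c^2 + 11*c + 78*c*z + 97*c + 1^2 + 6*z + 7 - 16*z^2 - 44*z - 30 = 10*c^2 + c*(78*z + 108) - 16*z^2 - 38*z - 22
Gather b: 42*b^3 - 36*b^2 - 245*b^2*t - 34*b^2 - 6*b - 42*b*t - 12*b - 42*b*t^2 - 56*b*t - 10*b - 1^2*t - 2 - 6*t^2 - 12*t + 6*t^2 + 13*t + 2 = 42*b^3 + b^2*(-245*t - 70) + b*(-42*t^2 - 98*t - 28)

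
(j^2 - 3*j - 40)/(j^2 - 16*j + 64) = (j + 5)/(j - 8)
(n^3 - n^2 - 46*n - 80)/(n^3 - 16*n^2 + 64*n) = (n^2 + 7*n + 10)/(n*(n - 8))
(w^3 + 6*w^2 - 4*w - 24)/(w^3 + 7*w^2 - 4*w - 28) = (w + 6)/(w + 7)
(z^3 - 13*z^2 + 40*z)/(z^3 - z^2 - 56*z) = (z - 5)/(z + 7)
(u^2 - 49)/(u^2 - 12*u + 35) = (u + 7)/(u - 5)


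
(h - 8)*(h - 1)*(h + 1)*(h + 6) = h^4 - 2*h^3 - 49*h^2 + 2*h + 48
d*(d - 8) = d^2 - 8*d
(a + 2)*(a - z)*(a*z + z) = a^3*z - a^2*z^2 + 3*a^2*z - 3*a*z^2 + 2*a*z - 2*z^2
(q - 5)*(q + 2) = q^2 - 3*q - 10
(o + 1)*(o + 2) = o^2 + 3*o + 2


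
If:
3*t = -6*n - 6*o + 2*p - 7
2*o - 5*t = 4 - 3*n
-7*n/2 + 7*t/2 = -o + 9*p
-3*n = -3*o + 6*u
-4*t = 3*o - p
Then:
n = -377/163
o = 331/163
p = 481/815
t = -1121/815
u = 354/163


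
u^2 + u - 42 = (u - 6)*(u + 7)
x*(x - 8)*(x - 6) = x^3 - 14*x^2 + 48*x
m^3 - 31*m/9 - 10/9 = (m - 2)*(m + 1/3)*(m + 5/3)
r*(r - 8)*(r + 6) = r^3 - 2*r^2 - 48*r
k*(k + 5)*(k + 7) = k^3 + 12*k^2 + 35*k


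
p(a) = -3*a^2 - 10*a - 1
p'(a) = -6*a - 10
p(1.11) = -15.80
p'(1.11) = -16.66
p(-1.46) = 7.21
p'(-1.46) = -1.24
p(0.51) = -6.88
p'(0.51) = -13.06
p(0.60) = -8.08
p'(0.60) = -13.60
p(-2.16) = 6.60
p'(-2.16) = 2.96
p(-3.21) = 0.19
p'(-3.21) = 9.26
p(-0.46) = 2.97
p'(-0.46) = -7.24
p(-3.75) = -5.69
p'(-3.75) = 12.50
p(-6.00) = -49.00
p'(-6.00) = 26.00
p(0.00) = -1.00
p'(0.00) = -10.00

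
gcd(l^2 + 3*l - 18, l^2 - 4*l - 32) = 1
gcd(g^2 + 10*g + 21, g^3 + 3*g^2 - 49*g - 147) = g^2 + 10*g + 21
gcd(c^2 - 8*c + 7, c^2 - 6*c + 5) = c - 1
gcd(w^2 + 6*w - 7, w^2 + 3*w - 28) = w + 7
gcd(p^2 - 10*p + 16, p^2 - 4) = p - 2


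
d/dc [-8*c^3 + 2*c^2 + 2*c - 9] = -24*c^2 + 4*c + 2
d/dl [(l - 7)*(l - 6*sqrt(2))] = 2*l - 6*sqrt(2) - 7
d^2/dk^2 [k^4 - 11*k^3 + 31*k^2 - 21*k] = 12*k^2 - 66*k + 62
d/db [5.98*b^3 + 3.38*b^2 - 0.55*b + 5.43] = 17.94*b^2 + 6.76*b - 0.55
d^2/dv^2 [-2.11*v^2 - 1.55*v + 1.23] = -4.22000000000000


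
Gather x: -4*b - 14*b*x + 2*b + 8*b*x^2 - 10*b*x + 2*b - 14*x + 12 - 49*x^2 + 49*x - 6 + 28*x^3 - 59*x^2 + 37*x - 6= 28*x^3 + x^2*(8*b - 108) + x*(72 - 24*b)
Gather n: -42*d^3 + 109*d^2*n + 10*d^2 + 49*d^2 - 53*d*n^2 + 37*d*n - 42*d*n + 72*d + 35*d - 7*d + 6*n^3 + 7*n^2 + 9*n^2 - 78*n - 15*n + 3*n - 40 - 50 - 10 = -42*d^3 + 59*d^2 + 100*d + 6*n^3 + n^2*(16 - 53*d) + n*(109*d^2 - 5*d - 90) - 100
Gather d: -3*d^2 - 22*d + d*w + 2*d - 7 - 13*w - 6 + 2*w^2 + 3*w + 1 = -3*d^2 + d*(w - 20) + 2*w^2 - 10*w - 12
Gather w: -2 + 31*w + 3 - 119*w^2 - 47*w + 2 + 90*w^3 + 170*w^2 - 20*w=90*w^3 + 51*w^2 - 36*w + 3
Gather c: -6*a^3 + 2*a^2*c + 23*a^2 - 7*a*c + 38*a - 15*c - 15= -6*a^3 + 23*a^2 + 38*a + c*(2*a^2 - 7*a - 15) - 15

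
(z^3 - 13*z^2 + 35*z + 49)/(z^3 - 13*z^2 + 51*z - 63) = (z^2 - 6*z - 7)/(z^2 - 6*z + 9)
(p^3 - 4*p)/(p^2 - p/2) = 2*(p^2 - 4)/(2*p - 1)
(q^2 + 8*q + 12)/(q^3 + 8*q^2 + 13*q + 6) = (q + 2)/(q^2 + 2*q + 1)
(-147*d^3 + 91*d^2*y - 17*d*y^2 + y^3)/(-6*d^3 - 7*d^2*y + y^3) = (49*d^2 - 14*d*y + y^2)/(2*d^2 + 3*d*y + y^2)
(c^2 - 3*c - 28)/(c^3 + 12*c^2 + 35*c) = (c^2 - 3*c - 28)/(c*(c^2 + 12*c + 35))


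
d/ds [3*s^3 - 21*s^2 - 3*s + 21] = 9*s^2 - 42*s - 3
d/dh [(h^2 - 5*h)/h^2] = 5/h^2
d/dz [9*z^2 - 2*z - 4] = 18*z - 2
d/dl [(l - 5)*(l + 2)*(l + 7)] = 3*l^2 + 8*l - 31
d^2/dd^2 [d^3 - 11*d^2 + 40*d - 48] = 6*d - 22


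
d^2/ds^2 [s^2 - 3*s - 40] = 2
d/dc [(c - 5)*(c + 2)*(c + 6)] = 3*c^2 + 6*c - 28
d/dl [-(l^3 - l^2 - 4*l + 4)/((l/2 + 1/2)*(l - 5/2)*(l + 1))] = 4*(-l^3 + l^2 + 34*l - 52)/(4*l^5 - 8*l^4 - 23*l^3 + 19*l^2 + 55*l + 25)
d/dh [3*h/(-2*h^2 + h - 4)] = 6*(h^2 - 2)/(4*h^4 - 4*h^3 + 17*h^2 - 8*h + 16)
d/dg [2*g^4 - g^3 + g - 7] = 8*g^3 - 3*g^2 + 1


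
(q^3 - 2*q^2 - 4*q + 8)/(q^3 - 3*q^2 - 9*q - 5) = (-q^3 + 2*q^2 + 4*q - 8)/(-q^3 + 3*q^2 + 9*q + 5)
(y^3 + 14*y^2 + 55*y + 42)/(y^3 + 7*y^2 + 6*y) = (y + 7)/y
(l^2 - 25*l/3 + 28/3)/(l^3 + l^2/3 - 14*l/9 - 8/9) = 3*(l - 7)/(3*l^2 + 5*l + 2)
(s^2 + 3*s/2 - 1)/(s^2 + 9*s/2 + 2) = (2*s^2 + 3*s - 2)/(2*s^2 + 9*s + 4)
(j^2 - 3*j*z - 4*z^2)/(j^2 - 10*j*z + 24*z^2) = (-j - z)/(-j + 6*z)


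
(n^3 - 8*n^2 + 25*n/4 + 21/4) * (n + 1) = n^4 - 7*n^3 - 7*n^2/4 + 23*n/2 + 21/4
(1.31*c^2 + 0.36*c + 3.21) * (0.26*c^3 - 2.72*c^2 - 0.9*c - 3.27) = 0.3406*c^5 - 3.4696*c^4 - 1.3236*c^3 - 13.3389*c^2 - 4.0662*c - 10.4967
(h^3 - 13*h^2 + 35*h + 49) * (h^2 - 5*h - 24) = h^5 - 18*h^4 + 76*h^3 + 186*h^2 - 1085*h - 1176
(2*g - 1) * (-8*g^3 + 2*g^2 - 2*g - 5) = -16*g^4 + 12*g^3 - 6*g^2 - 8*g + 5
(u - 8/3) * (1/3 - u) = -u^2 + 3*u - 8/9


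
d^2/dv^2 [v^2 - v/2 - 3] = 2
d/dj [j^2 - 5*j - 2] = 2*j - 5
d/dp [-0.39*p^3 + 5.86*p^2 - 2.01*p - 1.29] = -1.17*p^2 + 11.72*p - 2.01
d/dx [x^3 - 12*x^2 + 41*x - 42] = 3*x^2 - 24*x + 41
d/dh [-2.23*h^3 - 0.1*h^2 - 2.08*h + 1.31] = -6.69*h^2 - 0.2*h - 2.08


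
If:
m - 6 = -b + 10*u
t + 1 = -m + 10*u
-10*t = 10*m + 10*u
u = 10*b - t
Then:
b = -76/99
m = 760/99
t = -769/99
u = 1/11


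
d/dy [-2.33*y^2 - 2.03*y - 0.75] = -4.66*y - 2.03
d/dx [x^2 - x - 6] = 2*x - 1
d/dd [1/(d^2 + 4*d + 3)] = 2*(-d - 2)/(d^2 + 4*d + 3)^2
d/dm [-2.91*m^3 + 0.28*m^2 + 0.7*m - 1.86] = -8.73*m^2 + 0.56*m + 0.7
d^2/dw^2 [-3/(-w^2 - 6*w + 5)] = 6*(-w^2 - 6*w + 4*(w + 3)^2 + 5)/(w^2 + 6*w - 5)^3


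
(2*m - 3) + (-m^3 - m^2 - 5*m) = -m^3 - m^2 - 3*m - 3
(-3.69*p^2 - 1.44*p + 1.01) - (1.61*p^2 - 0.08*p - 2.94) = -5.3*p^2 - 1.36*p + 3.95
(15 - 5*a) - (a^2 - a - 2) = -a^2 - 4*a + 17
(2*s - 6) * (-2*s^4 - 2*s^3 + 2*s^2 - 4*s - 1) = -4*s^5 + 8*s^4 + 16*s^3 - 20*s^2 + 22*s + 6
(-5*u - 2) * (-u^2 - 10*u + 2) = 5*u^3 + 52*u^2 + 10*u - 4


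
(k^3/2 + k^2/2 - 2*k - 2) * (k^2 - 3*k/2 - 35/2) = k^5/2 - k^4/4 - 23*k^3/2 - 31*k^2/4 + 38*k + 35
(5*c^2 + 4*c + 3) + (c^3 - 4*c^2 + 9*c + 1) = c^3 + c^2 + 13*c + 4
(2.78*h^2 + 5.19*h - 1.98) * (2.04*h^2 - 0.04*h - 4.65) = 5.6712*h^4 + 10.4764*h^3 - 17.1738*h^2 - 24.0543*h + 9.207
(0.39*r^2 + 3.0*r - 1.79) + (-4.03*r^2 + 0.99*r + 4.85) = -3.64*r^2 + 3.99*r + 3.06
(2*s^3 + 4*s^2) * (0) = 0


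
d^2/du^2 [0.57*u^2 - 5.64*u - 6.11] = 1.14000000000000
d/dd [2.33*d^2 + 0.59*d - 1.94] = 4.66*d + 0.59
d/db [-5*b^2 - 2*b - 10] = -10*b - 2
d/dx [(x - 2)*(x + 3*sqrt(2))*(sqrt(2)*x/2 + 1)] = 3*sqrt(2)*x^2/2 - 2*sqrt(2)*x + 8*x - 8 + 3*sqrt(2)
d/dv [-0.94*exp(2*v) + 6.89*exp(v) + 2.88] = (6.89 - 1.88*exp(v))*exp(v)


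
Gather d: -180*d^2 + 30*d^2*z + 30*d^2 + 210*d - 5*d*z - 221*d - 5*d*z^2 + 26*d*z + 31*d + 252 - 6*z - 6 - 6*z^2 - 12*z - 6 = d^2*(30*z - 150) + d*(-5*z^2 + 21*z + 20) - 6*z^2 - 18*z + 240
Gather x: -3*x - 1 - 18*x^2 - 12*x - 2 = -18*x^2 - 15*x - 3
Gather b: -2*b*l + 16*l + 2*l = -2*b*l + 18*l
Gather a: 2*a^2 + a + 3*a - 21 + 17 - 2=2*a^2 + 4*a - 6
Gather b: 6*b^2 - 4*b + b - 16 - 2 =6*b^2 - 3*b - 18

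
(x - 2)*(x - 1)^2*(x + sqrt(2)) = x^4 - 4*x^3 + sqrt(2)*x^3 - 4*sqrt(2)*x^2 + 5*x^2 - 2*x + 5*sqrt(2)*x - 2*sqrt(2)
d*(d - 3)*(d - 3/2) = d^3 - 9*d^2/2 + 9*d/2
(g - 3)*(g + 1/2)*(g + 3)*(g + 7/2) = g^4 + 4*g^3 - 29*g^2/4 - 36*g - 63/4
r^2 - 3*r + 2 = (r - 2)*(r - 1)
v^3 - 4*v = v*(v - 2)*(v + 2)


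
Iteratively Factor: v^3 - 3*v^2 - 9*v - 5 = (v + 1)*(v^2 - 4*v - 5) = (v + 1)^2*(v - 5)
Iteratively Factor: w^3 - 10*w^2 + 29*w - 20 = (w - 1)*(w^2 - 9*w + 20) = (w - 4)*(w - 1)*(w - 5)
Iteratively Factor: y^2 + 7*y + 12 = (y + 4)*(y + 3)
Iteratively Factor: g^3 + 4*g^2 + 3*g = (g)*(g^2 + 4*g + 3) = g*(g + 3)*(g + 1)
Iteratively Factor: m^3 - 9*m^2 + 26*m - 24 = (m - 3)*(m^2 - 6*m + 8) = (m - 3)*(m - 2)*(m - 4)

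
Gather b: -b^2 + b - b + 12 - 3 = 9 - b^2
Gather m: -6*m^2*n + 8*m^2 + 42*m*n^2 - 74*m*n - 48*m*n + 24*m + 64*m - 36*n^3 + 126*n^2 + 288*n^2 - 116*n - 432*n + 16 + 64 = m^2*(8 - 6*n) + m*(42*n^2 - 122*n + 88) - 36*n^3 + 414*n^2 - 548*n + 80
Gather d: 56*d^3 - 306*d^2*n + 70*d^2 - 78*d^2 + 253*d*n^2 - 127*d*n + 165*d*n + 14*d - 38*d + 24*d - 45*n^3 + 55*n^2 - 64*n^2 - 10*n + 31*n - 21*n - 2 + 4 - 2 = 56*d^3 + d^2*(-306*n - 8) + d*(253*n^2 + 38*n) - 45*n^3 - 9*n^2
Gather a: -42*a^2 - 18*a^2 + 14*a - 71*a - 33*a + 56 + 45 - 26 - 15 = -60*a^2 - 90*a + 60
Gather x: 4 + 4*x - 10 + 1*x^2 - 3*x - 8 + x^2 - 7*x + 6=2*x^2 - 6*x - 8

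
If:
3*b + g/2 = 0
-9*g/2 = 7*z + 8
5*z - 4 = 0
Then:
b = 68/135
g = -136/45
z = 4/5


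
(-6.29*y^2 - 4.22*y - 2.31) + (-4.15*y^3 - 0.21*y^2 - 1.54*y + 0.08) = -4.15*y^3 - 6.5*y^2 - 5.76*y - 2.23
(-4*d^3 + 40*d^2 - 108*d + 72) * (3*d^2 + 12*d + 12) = -12*d^5 + 72*d^4 + 108*d^3 - 600*d^2 - 432*d + 864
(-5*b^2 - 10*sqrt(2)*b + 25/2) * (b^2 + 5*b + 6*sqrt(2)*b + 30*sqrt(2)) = -5*b^4 - 40*sqrt(2)*b^3 - 25*b^3 - 200*sqrt(2)*b^2 - 215*b^2/2 - 1075*b/2 + 75*sqrt(2)*b + 375*sqrt(2)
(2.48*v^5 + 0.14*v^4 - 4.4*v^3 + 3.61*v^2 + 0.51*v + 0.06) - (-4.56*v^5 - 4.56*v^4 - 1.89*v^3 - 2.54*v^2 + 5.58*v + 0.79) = 7.04*v^5 + 4.7*v^4 - 2.51*v^3 + 6.15*v^2 - 5.07*v - 0.73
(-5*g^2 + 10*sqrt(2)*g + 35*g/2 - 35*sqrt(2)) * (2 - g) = 5*g^3 - 55*g^2/2 - 10*sqrt(2)*g^2 + 35*g + 55*sqrt(2)*g - 70*sqrt(2)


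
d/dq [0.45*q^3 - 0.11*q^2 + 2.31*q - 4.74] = 1.35*q^2 - 0.22*q + 2.31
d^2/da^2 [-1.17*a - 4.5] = 0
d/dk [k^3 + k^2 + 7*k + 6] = 3*k^2 + 2*k + 7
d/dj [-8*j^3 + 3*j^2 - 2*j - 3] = -24*j^2 + 6*j - 2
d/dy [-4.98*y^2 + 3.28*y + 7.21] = 3.28 - 9.96*y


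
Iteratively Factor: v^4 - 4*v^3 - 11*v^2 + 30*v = (v + 3)*(v^3 - 7*v^2 + 10*v) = (v - 2)*(v + 3)*(v^2 - 5*v) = (v - 5)*(v - 2)*(v + 3)*(v)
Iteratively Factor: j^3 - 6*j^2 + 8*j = (j - 4)*(j^2 - 2*j) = (j - 4)*(j - 2)*(j)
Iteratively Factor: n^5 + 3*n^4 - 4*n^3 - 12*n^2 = (n)*(n^4 + 3*n^3 - 4*n^2 - 12*n) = n^2*(n^3 + 3*n^2 - 4*n - 12) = n^2*(n + 3)*(n^2 - 4) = n^2*(n + 2)*(n + 3)*(n - 2)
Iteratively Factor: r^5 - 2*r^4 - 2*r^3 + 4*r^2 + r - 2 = (r - 1)*(r^4 - r^3 - 3*r^2 + r + 2) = (r - 1)*(r + 1)*(r^3 - 2*r^2 - r + 2) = (r - 2)*(r - 1)*(r + 1)*(r^2 - 1) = (r - 2)*(r - 1)*(r + 1)^2*(r - 1)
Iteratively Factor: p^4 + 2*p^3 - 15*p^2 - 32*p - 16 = (p + 4)*(p^3 - 2*p^2 - 7*p - 4) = (p + 1)*(p + 4)*(p^2 - 3*p - 4) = (p + 1)^2*(p + 4)*(p - 4)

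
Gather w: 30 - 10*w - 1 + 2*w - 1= 28 - 8*w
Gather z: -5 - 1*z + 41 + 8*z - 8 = 7*z + 28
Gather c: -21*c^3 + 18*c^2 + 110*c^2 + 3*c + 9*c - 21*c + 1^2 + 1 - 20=-21*c^3 + 128*c^2 - 9*c - 18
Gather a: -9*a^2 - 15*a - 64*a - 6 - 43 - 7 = -9*a^2 - 79*a - 56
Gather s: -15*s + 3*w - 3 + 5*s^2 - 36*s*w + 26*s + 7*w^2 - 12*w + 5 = 5*s^2 + s*(11 - 36*w) + 7*w^2 - 9*w + 2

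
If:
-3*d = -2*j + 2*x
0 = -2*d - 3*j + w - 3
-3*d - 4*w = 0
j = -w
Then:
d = -3/5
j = -9/20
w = 9/20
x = 9/20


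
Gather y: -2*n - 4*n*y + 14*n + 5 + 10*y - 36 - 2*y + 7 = 12*n + y*(8 - 4*n) - 24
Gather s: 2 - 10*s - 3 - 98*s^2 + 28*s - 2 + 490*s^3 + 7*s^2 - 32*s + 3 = 490*s^3 - 91*s^2 - 14*s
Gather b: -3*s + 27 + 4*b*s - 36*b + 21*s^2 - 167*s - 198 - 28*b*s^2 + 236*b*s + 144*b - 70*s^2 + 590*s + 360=b*(-28*s^2 + 240*s + 108) - 49*s^2 + 420*s + 189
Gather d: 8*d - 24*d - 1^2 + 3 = 2 - 16*d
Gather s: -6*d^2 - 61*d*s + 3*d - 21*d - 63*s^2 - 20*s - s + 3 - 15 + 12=-6*d^2 - 18*d - 63*s^2 + s*(-61*d - 21)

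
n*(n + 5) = n^2 + 5*n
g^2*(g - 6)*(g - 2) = g^4 - 8*g^3 + 12*g^2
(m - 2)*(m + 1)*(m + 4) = m^3 + 3*m^2 - 6*m - 8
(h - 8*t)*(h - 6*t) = h^2 - 14*h*t + 48*t^2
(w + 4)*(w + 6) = w^2 + 10*w + 24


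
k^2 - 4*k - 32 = (k - 8)*(k + 4)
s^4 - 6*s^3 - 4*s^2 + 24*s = s*(s - 6)*(s - 2)*(s + 2)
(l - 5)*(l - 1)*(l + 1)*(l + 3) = l^4 - 2*l^3 - 16*l^2 + 2*l + 15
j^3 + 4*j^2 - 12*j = j*(j - 2)*(j + 6)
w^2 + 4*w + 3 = (w + 1)*(w + 3)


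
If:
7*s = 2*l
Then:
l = 7*s/2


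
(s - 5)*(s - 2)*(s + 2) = s^3 - 5*s^2 - 4*s + 20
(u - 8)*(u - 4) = u^2 - 12*u + 32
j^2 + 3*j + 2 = (j + 1)*(j + 2)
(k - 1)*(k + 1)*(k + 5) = k^3 + 5*k^2 - k - 5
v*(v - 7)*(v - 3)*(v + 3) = v^4 - 7*v^3 - 9*v^2 + 63*v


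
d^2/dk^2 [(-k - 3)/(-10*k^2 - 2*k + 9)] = 4*(2*(k + 3)*(10*k + 1)^2 - (15*k + 16)*(10*k^2 + 2*k - 9))/(10*k^2 + 2*k - 9)^3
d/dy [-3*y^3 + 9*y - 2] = 9 - 9*y^2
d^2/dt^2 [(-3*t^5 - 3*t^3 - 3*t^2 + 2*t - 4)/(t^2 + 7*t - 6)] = 2*(-9*t^7 - 168*t^6 - 720*t^5 + 1890*t^4 - 1222*t^3 + 312*t^2 - 372*t - 244)/(t^6 + 21*t^5 + 129*t^4 + 91*t^3 - 774*t^2 + 756*t - 216)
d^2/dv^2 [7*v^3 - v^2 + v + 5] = 42*v - 2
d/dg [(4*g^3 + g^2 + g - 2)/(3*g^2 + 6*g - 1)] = (12*g^4 + 48*g^3 - 9*g^2 + 10*g + 11)/(9*g^4 + 36*g^3 + 30*g^2 - 12*g + 1)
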